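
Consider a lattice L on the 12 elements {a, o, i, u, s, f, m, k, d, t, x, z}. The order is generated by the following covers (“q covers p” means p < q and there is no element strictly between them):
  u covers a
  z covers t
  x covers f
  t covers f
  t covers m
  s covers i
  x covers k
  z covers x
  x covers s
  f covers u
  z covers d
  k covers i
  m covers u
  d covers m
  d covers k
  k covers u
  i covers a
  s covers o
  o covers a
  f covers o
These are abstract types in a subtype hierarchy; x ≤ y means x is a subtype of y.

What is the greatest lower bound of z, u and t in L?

u

Common lower bounds of {z, u, t}: a, u.
The greatest among these is u.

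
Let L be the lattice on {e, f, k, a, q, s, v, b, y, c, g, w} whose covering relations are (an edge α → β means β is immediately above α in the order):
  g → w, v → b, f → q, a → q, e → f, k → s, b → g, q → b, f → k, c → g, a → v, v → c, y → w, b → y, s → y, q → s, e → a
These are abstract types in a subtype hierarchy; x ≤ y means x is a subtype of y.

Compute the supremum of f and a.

q

Common upper bounds of {f, a}: b, g, q, s, w, y.
The least among these is q.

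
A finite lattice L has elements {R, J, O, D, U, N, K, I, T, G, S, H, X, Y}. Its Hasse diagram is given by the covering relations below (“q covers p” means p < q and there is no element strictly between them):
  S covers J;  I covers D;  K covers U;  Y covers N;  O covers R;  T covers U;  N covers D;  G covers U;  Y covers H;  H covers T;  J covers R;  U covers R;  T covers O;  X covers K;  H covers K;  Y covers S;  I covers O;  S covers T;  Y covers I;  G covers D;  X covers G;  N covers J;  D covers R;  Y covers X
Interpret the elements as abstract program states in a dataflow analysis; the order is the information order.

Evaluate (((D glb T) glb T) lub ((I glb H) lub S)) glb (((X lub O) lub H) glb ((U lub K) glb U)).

U

D ∧ T = R
R ∧ T = R
I ∧ H = O
O ∨ S = S
R ∨ S = S
X ∨ O = Y
Y ∨ H = Y
U ∨ K = K
K ∧ U = U
Y ∧ U = U
S ∧ U = U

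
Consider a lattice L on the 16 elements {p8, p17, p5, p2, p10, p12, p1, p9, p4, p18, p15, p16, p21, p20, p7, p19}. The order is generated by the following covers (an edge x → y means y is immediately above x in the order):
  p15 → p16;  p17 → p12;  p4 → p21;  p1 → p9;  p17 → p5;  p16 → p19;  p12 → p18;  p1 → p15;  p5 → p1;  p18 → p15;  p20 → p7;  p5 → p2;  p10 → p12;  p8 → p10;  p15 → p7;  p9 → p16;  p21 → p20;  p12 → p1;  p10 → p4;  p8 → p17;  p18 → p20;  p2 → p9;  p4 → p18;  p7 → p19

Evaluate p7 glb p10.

p10

p7 ∧ p10 = p10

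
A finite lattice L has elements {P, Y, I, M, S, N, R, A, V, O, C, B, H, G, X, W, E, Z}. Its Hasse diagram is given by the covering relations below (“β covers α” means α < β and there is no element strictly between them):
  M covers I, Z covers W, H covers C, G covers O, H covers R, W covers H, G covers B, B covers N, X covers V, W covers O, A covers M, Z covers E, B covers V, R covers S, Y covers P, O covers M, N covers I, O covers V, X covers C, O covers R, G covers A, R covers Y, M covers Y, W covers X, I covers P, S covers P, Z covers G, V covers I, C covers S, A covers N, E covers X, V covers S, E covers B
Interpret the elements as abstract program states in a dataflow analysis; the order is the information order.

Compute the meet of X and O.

V

Common lower bounds of {X, O}: I, P, S, V.
The greatest among these is V.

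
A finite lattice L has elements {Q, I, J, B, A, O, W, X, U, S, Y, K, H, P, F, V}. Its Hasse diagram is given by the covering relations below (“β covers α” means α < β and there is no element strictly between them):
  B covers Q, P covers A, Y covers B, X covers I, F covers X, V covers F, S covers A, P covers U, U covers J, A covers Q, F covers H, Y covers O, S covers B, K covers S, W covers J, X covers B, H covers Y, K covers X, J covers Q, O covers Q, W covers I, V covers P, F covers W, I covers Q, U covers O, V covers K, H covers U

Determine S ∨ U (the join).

Common upper bounds of {S, U}: V.
The least among these is V.

V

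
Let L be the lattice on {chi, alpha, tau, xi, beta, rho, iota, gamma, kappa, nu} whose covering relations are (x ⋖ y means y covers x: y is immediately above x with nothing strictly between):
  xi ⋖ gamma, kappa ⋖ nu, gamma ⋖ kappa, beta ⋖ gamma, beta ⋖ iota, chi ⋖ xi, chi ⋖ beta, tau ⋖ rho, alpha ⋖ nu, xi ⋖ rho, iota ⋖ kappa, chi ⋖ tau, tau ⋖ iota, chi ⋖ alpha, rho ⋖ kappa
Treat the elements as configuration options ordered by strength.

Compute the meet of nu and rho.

rho

Common lower bounds of {nu, rho}: chi, rho, tau, xi.
The greatest among these is rho.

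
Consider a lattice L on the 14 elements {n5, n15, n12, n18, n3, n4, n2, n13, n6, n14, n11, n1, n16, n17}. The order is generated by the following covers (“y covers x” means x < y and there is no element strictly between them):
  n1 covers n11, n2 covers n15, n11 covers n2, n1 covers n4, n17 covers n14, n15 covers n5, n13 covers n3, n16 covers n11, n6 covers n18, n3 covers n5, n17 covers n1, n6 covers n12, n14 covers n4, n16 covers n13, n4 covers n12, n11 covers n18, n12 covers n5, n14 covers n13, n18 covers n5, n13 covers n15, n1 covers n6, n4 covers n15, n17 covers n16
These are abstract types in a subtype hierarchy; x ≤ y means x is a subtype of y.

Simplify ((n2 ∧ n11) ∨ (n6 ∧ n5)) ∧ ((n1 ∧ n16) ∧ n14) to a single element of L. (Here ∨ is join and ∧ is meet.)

n2 ∧ n11 = n2
n6 ∧ n5 = n5
n2 ∨ n5 = n2
n1 ∧ n16 = n11
n11 ∧ n14 = n15
n2 ∧ n15 = n15

n15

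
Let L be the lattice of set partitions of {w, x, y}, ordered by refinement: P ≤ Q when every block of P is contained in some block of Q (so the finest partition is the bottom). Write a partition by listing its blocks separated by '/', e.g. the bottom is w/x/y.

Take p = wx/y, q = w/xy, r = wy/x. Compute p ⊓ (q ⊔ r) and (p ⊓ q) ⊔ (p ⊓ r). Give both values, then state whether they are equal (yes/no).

q ⊔ r = wxy, so p ⊓ (q ⊔ r) = wx/y ⊓ wxy = wx/y.
p ⊓ q = w/x/y and p ⊓ r = w/x/y, so (p ⊓ q) ⊔ (p ⊓ r) = w/x/y ⊔ w/x/y = w/x/y.
Equal: no.

wx/y; w/x/y; no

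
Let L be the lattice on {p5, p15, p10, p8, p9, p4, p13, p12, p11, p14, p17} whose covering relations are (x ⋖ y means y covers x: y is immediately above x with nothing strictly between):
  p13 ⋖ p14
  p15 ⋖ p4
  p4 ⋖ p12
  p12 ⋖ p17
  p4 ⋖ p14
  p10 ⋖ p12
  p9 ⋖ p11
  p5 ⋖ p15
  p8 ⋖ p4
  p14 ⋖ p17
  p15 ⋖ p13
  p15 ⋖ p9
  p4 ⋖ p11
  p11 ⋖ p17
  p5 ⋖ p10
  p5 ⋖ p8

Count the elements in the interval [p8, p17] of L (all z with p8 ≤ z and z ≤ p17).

6

The interval [p8, p17] = {p11, p12, p14, p17, p4, p8}, which has 6 elements.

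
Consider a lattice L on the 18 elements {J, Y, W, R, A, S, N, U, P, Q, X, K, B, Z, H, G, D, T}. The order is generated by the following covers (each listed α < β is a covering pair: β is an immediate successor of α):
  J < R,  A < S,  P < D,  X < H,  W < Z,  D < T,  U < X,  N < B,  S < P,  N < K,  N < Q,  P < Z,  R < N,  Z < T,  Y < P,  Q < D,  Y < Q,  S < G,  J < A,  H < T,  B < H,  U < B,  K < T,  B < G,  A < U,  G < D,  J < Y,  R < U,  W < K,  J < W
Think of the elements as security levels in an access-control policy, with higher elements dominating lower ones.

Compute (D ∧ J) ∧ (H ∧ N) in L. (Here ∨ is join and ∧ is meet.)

J

D ∧ J = J
H ∧ N = N
J ∧ N = J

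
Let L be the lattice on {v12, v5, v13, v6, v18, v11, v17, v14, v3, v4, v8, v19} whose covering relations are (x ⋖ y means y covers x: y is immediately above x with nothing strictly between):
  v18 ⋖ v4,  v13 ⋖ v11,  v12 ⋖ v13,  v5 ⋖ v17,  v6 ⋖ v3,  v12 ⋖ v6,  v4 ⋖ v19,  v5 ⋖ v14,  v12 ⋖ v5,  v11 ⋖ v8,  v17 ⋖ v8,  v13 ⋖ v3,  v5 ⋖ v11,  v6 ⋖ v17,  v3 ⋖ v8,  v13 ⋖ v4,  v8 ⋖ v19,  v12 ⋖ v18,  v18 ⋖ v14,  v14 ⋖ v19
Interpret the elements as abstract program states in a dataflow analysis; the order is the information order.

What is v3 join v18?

v19

Common upper bounds of {v3, v18}: v19.
The least among these is v19.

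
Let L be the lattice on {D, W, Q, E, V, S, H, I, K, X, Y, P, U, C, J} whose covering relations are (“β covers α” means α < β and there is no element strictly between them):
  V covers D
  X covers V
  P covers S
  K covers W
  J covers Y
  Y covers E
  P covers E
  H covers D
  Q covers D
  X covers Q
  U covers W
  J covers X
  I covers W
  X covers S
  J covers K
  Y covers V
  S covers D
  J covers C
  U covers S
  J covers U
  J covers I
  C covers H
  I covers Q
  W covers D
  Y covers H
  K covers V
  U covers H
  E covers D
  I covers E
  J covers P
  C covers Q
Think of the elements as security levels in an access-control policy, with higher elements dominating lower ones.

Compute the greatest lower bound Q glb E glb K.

Common lower bounds of {Q, E, K}: D.
The greatest among these is D.

D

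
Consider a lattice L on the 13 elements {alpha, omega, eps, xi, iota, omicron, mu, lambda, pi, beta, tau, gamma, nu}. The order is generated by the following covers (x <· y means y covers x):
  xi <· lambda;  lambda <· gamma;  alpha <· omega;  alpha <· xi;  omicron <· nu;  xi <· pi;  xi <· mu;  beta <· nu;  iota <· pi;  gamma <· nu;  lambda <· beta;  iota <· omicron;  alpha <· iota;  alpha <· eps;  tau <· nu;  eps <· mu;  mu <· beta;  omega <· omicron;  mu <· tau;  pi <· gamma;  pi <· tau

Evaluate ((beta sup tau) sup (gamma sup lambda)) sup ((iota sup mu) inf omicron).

beta ∨ tau = nu
gamma ∨ lambda = gamma
nu ∨ gamma = nu
iota ∨ mu = tau
tau ∧ omicron = iota
nu ∨ iota = nu

nu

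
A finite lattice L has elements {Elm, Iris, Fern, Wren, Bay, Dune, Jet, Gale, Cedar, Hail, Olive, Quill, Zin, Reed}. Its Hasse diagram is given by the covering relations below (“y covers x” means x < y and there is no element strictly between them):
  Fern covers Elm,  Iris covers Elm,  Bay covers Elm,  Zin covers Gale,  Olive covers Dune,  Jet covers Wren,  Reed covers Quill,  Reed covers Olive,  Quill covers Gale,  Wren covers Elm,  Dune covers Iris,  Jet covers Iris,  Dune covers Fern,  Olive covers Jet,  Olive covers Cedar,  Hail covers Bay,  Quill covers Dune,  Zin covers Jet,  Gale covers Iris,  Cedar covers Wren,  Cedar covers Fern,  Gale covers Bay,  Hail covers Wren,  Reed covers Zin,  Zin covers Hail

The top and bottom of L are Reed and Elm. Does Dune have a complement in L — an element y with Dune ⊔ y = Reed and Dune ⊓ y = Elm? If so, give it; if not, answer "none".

Hail

Need y with Dune ∨ y = Reed and Dune ∧ y = Elm.
Checking each element gives: Hail.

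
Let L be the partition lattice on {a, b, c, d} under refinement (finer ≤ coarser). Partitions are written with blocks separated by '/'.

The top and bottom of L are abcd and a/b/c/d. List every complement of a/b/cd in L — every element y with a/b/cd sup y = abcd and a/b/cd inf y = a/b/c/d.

Need y with a/b/cd ∨ y = abcd and a/b/cd ∧ y = a/b/c/d.
Checking each element gives: abc/d, abd/c, ac/bd, ad/bc.

abc/d, abd/c, ac/bd, ad/bc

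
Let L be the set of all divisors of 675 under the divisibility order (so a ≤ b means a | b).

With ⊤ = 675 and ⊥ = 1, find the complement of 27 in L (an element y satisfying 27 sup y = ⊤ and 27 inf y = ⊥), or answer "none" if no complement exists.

25

Need y with 27 ∨ y = 675 and 27 ∧ y = 1.
Checking each element gives: 25.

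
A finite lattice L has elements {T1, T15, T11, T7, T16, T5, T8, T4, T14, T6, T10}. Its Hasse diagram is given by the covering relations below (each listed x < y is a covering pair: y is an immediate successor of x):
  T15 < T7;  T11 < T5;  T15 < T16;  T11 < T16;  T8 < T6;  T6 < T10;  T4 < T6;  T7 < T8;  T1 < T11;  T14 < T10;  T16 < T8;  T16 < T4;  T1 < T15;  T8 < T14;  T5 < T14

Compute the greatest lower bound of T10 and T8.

T8

Common lower bounds of {T10, T8}: T1, T11, T15, T16, T7, T8.
The greatest among these is T8.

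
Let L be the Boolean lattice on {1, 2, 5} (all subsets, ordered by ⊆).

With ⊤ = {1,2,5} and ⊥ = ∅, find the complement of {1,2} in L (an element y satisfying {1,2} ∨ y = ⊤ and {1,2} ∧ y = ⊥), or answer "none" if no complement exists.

{5}

Need y with {1,2} ∨ y = {1,2,5} and {1,2} ∧ y = ∅.
Checking each element gives: {5}.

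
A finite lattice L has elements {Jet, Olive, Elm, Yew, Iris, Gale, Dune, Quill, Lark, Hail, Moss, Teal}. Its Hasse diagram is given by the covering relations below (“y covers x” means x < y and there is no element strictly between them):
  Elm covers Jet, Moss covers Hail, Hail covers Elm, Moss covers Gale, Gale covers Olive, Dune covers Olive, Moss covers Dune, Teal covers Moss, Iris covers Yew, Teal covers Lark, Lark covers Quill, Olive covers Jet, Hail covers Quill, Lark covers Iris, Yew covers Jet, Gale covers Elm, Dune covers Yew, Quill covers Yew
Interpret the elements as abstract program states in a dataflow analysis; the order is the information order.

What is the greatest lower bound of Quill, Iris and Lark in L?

Yew

Common lower bounds of {Quill, Iris, Lark}: Jet, Yew.
The greatest among these is Yew.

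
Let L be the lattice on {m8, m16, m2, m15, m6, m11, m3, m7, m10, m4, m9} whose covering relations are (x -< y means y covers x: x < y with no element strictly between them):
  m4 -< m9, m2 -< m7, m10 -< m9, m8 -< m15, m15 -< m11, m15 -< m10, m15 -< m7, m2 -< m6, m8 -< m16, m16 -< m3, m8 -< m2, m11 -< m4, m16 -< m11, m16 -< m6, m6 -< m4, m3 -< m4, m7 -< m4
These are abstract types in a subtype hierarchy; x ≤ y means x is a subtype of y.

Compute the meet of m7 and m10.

m15

Common lower bounds of {m7, m10}: m15, m8.
The greatest among these is m15.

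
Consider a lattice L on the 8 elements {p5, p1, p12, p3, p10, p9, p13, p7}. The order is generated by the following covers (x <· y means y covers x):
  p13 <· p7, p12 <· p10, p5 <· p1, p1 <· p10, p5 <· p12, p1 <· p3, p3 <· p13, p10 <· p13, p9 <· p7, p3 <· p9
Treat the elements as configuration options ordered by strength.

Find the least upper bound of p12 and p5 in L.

p12

Common upper bounds of {p12, p5}: p10, p12, p13, p7.
The least among these is p12.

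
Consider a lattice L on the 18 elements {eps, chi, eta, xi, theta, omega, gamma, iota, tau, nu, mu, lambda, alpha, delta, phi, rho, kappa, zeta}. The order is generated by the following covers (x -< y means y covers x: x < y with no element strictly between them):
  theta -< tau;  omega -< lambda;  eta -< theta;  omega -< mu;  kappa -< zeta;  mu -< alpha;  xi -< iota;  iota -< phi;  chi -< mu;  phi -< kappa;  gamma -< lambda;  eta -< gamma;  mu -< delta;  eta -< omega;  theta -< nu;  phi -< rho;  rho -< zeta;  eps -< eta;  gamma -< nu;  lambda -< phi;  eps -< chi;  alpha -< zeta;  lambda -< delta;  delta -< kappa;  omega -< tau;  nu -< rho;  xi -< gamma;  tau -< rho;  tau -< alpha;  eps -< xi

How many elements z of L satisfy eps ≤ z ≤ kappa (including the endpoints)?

12

The interval [eps, kappa] = {chi, delta, eps, eta, gamma, iota, kappa, lambda, mu, omega, phi, xi}, which has 12 elements.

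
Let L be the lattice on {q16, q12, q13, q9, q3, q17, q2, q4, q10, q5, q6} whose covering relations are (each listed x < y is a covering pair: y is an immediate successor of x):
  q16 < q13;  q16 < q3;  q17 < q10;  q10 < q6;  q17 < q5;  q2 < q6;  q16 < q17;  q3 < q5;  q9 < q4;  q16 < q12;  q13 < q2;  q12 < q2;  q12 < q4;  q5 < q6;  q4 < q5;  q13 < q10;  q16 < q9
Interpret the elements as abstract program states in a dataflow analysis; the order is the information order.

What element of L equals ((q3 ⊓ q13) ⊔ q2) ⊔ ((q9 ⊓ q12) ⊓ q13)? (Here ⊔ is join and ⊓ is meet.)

q2

q3 ∧ q13 = q16
q16 ∨ q2 = q2
q9 ∧ q12 = q16
q16 ∧ q13 = q16
q2 ∨ q16 = q2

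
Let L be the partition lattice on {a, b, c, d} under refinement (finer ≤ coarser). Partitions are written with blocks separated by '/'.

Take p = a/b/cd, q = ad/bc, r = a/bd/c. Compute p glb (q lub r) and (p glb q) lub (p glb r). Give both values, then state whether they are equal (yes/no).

q lub r = abcd, so p glb (q lub r) = a/b/cd glb abcd = a/b/cd.
p glb q = a/b/c/d and p glb r = a/b/c/d, so (p glb q) lub (p glb r) = a/b/c/d lub a/b/c/d = a/b/c/d.
Equal: no.

a/b/cd; a/b/c/d; no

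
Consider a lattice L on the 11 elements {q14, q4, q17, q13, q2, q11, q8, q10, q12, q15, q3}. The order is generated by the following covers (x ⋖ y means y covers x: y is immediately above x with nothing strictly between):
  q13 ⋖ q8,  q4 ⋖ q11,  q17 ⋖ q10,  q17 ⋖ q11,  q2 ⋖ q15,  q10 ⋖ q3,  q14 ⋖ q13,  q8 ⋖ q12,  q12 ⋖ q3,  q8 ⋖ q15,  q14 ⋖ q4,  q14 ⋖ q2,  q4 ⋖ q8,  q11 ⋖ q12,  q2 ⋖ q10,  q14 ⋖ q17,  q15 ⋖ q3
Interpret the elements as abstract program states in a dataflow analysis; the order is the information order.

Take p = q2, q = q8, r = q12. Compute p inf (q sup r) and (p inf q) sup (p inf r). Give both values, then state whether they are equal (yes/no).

q sup r = q12, so p inf (q sup r) = q2 inf q12 = q14.
p inf q = q14 and p inf r = q14, so (p inf q) sup (p inf r) = q14 sup q14 = q14.
Equal: yes.

q14; q14; yes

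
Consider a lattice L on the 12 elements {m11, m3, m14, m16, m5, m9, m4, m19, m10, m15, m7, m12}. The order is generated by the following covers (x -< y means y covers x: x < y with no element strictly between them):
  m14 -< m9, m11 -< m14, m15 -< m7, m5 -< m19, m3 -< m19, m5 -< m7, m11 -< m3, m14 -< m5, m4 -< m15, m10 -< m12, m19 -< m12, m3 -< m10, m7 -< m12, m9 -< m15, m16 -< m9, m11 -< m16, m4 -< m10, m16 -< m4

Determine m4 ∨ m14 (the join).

m15

Common upper bounds of {m4, m14}: m12, m15, m7.
The least among these is m15.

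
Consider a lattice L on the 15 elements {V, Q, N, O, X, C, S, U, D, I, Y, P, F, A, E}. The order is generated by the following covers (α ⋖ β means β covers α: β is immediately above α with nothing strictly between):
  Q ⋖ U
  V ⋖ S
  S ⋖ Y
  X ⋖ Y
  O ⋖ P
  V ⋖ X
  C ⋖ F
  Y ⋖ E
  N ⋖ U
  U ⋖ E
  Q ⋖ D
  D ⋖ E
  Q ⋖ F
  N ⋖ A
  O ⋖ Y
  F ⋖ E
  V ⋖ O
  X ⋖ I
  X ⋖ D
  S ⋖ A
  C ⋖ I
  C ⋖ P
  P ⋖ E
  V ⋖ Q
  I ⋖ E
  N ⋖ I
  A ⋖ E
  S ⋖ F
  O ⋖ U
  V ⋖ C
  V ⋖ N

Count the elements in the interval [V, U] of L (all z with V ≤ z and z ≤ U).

The interval [V, U] = {N, O, Q, U, V}, which has 5 elements.

5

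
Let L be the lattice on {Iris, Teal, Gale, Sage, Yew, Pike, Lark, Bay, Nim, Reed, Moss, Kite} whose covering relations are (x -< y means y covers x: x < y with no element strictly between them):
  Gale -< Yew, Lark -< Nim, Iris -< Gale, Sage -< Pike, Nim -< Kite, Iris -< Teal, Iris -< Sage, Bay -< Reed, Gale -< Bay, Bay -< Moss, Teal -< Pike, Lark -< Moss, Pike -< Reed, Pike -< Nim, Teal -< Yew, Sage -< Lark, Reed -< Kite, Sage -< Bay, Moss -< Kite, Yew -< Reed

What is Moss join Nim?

Common upper bounds of {Moss, Nim}: Kite.
The least among these is Kite.

Kite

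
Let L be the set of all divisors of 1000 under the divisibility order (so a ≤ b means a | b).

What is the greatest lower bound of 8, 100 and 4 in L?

4

In the divisibility order, the meet is the greatest common divisor: gcd(8, 100, 4) = 4.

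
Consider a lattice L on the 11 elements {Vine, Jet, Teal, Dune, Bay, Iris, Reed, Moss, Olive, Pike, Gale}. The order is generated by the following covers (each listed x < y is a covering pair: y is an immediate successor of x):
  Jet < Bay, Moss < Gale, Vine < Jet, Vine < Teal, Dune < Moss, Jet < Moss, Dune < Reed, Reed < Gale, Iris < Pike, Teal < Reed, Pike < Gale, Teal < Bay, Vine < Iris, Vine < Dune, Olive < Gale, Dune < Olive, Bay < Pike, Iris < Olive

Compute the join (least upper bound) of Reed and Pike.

Gale

Common upper bounds of {Reed, Pike}: Gale.
The least among these is Gale.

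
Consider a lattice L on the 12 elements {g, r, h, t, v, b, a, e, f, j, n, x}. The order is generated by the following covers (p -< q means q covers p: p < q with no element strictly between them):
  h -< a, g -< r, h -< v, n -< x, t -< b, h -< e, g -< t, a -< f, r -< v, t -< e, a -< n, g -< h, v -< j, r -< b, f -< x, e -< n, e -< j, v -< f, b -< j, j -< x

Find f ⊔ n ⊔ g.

Common upper bounds of {f, n, g}: x.
The least among these is x.

x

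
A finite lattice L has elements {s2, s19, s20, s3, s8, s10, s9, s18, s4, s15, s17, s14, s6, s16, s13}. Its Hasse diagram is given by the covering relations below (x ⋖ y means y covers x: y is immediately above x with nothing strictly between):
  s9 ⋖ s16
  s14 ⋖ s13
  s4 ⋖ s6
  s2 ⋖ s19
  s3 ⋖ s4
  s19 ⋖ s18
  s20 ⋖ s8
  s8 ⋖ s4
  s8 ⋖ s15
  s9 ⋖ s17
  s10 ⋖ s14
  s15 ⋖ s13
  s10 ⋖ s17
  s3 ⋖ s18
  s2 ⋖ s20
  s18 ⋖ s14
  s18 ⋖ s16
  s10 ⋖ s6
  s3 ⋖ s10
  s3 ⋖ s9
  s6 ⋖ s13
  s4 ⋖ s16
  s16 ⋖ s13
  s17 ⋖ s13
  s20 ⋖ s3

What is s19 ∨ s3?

s18

Common upper bounds of {s19, s3}: s13, s14, s16, s18.
The least among these is s18.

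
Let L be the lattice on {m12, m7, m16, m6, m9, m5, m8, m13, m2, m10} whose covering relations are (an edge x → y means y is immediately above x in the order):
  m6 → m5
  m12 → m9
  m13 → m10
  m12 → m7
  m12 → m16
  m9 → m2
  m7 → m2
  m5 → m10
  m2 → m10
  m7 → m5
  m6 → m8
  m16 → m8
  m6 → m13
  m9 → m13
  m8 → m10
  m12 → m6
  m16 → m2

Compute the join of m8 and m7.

Common upper bounds of {m8, m7}: m10.
The least among these is m10.

m10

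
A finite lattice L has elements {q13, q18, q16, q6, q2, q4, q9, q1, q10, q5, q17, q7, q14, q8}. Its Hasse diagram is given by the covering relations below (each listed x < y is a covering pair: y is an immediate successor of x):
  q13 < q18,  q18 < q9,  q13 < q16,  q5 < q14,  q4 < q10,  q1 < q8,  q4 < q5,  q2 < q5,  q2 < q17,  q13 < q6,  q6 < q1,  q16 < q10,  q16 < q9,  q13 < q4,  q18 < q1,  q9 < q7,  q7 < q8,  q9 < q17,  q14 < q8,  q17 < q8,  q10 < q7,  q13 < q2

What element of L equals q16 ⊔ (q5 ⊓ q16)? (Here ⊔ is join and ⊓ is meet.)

q5 ∧ q16 = q13
q16 ∨ q13 = q16

q16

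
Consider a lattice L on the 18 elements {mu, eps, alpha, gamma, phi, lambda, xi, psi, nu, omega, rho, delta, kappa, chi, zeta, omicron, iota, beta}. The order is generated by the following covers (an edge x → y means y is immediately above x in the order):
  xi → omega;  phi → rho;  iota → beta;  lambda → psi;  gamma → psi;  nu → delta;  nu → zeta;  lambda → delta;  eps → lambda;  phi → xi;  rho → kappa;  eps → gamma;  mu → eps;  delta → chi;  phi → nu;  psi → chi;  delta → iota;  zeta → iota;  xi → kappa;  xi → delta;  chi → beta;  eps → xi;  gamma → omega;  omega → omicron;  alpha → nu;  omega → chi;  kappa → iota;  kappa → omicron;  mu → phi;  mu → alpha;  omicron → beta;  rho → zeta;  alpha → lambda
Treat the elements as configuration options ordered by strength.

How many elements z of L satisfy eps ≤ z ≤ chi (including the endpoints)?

The interval [eps, chi] = {chi, delta, eps, gamma, lambda, omega, psi, xi}, which has 8 elements.

8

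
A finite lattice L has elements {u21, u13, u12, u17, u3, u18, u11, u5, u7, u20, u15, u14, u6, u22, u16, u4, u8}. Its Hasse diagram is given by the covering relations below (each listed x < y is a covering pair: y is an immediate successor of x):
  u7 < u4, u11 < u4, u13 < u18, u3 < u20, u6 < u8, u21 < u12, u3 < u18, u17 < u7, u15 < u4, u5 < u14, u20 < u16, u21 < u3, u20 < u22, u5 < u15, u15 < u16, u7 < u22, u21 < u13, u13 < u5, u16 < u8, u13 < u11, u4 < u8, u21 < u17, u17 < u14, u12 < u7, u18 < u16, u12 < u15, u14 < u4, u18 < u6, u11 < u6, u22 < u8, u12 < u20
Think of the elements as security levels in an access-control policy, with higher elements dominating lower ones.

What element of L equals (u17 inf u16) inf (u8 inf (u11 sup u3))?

u21

u17 ∧ u16 = u21
u11 ∨ u3 = u6
u8 ∧ u6 = u6
u21 ∧ u6 = u21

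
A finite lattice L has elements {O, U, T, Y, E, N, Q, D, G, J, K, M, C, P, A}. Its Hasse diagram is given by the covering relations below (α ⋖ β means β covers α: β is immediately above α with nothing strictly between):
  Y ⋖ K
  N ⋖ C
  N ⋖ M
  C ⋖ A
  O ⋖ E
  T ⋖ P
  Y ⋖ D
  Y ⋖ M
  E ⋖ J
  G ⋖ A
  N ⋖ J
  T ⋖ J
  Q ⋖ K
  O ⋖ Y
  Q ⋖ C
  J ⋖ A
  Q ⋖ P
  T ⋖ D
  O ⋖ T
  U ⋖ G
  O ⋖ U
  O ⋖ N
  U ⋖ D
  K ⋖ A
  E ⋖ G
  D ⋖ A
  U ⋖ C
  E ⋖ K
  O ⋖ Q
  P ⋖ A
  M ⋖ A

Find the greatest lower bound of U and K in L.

O

Common lower bounds of {U, K}: O.
The greatest among these is O.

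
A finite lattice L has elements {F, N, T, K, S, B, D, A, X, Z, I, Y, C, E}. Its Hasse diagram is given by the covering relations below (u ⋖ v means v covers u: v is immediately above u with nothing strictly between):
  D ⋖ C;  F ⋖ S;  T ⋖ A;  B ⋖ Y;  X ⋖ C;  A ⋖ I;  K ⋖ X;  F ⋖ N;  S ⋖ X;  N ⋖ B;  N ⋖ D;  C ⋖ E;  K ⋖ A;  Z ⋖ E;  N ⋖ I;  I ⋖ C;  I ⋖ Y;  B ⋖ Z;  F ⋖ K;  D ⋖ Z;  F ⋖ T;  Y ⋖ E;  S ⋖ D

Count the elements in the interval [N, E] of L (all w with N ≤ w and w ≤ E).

The interval [N, E] = {B, C, D, E, I, N, Y, Z}, which has 8 elements.

8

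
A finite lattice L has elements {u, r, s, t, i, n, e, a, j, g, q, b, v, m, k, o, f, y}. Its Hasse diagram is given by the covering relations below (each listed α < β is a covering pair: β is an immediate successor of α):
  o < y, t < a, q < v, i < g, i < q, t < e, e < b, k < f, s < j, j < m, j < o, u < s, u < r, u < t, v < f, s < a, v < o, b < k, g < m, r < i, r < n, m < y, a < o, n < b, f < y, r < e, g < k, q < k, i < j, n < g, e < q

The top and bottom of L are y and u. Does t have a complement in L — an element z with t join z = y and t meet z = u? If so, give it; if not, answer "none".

Need z with t ∨ z = y and t ∧ z = u.
Checking each element gives: m.

m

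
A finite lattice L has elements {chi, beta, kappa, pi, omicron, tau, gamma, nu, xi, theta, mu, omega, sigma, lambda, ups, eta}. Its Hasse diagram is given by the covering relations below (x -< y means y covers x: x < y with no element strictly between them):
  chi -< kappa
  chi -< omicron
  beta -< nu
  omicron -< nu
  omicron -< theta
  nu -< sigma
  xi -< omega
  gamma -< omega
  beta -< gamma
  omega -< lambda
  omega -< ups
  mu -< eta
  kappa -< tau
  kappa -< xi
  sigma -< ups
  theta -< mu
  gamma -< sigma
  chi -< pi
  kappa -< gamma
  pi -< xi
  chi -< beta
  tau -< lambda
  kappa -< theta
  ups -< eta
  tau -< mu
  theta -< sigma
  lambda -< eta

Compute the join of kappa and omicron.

theta

Common upper bounds of {kappa, omicron}: eta, mu, sigma, theta, ups.
The least among these is theta.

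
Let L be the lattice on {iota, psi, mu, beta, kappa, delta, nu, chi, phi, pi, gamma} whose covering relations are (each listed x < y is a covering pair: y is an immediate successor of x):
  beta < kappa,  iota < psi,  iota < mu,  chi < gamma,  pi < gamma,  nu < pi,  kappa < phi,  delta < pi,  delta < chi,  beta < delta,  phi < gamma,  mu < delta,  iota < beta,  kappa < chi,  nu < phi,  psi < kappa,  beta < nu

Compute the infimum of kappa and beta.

beta

Common lower bounds of {kappa, beta}: beta, iota.
The greatest among these is beta.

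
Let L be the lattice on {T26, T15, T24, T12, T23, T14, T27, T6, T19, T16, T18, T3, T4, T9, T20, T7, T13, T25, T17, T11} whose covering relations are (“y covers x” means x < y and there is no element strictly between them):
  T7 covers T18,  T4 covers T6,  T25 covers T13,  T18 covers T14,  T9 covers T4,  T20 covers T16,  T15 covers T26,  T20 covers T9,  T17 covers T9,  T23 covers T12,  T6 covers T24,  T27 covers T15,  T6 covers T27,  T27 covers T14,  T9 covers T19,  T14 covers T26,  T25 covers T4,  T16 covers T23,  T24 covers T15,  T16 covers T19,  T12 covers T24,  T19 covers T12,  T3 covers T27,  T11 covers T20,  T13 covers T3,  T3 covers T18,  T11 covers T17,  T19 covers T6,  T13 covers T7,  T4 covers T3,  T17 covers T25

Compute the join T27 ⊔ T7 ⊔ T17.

T17

Common upper bounds of {T27, T7, T17}: T11, T17.
The least among these is T17.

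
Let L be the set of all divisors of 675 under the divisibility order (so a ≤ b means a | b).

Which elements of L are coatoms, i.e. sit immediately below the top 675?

135, 225

The coatoms are exactly the elements covered by 675: 135, 225.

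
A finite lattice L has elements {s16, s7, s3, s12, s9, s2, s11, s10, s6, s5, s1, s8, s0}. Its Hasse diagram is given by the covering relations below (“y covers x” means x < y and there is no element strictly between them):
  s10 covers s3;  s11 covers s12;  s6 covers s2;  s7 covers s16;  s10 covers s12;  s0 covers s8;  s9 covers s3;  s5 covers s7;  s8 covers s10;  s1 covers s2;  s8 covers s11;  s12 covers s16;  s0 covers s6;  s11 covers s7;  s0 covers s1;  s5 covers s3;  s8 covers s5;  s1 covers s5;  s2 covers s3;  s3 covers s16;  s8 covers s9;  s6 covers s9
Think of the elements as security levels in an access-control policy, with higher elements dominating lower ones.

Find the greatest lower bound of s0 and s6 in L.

Common lower bounds of {s0, s6}: s16, s2, s3, s6, s9.
The greatest among these is s6.

s6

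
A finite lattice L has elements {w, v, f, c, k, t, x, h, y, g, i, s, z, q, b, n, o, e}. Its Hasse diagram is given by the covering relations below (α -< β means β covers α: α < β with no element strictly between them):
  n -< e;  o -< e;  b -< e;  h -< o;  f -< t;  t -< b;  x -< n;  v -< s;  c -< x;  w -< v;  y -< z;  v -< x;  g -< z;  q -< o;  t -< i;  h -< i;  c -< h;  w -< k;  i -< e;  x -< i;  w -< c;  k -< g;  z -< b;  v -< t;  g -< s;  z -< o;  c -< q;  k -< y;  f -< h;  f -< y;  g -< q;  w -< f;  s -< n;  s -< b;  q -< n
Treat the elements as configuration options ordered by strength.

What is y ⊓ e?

y

Common lower bounds of {y, e}: f, k, w, y.
The greatest among these is y.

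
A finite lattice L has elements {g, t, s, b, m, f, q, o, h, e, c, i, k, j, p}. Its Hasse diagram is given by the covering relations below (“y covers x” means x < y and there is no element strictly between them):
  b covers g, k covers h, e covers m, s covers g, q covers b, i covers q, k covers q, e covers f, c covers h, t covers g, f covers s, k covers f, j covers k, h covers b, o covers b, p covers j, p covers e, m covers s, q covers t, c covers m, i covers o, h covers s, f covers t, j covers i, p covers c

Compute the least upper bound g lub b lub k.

Common upper bounds of {g, b, k}: j, k, p.
The least among these is k.

k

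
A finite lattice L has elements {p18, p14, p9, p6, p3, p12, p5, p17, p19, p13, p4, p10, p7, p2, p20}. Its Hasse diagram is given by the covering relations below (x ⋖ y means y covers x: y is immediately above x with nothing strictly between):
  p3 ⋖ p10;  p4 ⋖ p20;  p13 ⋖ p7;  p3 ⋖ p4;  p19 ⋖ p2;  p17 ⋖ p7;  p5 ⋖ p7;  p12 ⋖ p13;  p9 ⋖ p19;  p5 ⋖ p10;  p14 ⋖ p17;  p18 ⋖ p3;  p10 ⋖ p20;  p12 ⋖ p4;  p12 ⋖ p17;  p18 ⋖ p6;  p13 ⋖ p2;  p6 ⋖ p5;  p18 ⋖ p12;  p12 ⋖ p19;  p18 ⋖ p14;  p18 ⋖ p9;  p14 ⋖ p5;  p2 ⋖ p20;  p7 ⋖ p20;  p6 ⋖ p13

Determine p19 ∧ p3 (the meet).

Common lower bounds of {p19, p3}: p18.
The greatest among these is p18.

p18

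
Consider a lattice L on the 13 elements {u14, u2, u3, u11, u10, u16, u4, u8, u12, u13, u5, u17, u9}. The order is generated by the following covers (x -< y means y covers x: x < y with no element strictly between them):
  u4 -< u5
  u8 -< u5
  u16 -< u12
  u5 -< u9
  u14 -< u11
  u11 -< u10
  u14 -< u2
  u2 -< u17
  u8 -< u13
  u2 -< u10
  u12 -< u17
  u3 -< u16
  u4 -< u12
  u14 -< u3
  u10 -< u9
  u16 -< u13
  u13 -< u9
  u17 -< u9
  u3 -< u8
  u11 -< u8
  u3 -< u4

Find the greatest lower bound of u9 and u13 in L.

u13

Common lower bounds of {u9, u13}: u11, u13, u14, u16, u3, u8.
The greatest among these is u13.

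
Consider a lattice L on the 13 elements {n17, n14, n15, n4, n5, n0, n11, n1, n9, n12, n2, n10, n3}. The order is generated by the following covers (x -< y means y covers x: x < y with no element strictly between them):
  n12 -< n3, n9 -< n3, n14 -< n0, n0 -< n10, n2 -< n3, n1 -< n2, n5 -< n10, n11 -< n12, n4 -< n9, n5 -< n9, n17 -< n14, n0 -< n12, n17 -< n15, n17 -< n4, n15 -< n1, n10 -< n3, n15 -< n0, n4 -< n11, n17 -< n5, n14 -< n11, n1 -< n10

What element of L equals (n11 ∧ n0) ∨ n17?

n14

n11 ∧ n0 = n14
n14 ∨ n17 = n14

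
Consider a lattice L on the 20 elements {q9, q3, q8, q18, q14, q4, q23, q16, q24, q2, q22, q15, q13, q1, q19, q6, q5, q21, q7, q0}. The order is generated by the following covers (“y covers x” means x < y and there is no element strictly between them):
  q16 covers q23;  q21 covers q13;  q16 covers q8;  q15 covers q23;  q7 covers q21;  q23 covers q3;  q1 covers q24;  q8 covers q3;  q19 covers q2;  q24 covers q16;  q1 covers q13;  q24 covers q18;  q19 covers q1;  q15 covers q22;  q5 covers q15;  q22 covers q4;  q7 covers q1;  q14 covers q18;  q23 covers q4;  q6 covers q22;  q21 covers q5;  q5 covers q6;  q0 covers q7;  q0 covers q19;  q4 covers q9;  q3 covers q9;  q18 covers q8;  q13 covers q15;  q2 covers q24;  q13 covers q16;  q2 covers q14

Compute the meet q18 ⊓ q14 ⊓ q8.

q8

Common lower bounds of {q18, q14, q8}: q3, q8, q9.
The greatest among these is q8.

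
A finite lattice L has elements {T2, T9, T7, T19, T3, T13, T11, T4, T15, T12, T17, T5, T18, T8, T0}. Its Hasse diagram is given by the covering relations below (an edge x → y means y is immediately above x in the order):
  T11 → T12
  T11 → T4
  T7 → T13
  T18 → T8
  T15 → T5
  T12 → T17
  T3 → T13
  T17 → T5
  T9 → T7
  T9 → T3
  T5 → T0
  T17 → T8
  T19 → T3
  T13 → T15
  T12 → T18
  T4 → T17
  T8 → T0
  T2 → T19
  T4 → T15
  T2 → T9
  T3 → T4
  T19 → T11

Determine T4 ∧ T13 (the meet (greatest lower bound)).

Common lower bounds of {T4, T13}: T19, T2, T3, T9.
The greatest among these is T3.

T3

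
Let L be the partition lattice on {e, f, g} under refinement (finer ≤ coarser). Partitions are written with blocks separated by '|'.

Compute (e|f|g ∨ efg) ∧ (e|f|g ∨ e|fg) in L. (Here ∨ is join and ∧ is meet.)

e|fg

e|f|g ∨ efg = efg
e|f|g ∨ e|fg = e|fg
efg ∧ e|fg = e|fg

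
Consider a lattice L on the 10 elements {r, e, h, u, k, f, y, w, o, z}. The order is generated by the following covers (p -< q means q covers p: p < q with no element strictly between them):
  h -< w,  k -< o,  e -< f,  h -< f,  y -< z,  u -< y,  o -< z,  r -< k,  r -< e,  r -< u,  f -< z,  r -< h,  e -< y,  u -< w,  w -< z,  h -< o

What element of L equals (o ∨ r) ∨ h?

o ∨ r = o
o ∨ h = o

o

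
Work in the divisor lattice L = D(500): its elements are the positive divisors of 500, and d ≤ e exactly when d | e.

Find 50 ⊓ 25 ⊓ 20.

5

In the divisibility order, the meet is the greatest common divisor: gcd(50, 25, 20) = 5.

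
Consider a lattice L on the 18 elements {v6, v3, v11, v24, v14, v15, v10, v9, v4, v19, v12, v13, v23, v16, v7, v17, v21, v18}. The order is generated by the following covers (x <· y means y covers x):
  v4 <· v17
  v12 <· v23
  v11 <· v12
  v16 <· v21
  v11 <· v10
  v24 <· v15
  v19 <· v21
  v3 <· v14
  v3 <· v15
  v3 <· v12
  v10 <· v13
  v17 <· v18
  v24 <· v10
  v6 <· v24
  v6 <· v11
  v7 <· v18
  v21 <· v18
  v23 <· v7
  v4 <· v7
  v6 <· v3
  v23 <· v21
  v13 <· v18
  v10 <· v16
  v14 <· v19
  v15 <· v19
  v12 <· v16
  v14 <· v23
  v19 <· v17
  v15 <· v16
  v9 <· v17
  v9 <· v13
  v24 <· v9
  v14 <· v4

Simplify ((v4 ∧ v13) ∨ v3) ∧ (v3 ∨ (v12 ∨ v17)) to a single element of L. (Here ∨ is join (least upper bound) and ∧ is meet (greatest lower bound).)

v4 ∧ v13 = v6
v6 ∨ v3 = v3
v12 ∨ v17 = v18
v3 ∨ v18 = v18
v3 ∧ v18 = v3

v3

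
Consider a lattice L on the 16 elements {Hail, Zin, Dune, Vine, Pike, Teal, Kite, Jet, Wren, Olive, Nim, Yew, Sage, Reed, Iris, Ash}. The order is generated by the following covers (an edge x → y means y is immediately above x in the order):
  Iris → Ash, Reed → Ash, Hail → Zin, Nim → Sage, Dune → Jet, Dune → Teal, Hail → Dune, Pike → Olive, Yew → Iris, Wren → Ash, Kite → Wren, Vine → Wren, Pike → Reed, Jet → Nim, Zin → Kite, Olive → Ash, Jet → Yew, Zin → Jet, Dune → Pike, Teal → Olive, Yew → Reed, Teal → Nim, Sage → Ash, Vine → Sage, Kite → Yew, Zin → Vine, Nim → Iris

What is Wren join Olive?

Common upper bounds of {Wren, Olive}: Ash.
The least among these is Ash.

Ash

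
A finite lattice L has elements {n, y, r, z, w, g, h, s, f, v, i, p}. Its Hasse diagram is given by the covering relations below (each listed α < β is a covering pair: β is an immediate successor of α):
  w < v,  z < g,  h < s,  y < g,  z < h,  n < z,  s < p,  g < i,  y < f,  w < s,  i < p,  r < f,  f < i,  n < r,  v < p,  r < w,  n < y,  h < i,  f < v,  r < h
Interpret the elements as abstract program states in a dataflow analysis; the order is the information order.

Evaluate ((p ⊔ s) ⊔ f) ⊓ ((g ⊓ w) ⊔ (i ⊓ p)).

i

p ∨ s = p
p ∨ f = p
g ∧ w = n
i ∧ p = i
n ∨ i = i
p ∧ i = i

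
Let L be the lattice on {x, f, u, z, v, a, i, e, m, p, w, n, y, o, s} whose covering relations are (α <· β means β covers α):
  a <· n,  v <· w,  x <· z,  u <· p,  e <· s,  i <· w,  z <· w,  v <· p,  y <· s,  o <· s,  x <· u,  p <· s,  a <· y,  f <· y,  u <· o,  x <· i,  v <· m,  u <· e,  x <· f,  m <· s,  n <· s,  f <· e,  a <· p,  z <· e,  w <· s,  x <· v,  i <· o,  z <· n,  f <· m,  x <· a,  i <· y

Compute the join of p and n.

Common upper bounds of {p, n}: s.
The least among these is s.

s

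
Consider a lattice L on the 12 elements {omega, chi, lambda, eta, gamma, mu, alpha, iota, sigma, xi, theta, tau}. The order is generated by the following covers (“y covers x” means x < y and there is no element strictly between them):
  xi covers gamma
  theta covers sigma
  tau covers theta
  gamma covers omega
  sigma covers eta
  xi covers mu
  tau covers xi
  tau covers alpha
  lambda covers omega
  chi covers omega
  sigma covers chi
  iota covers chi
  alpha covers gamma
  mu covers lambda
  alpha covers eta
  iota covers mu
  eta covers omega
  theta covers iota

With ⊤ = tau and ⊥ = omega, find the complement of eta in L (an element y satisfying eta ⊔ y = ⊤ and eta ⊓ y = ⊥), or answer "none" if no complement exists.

Need y with eta ∨ y = tau and eta ∧ y = omega.
Checking each element gives: xi.

xi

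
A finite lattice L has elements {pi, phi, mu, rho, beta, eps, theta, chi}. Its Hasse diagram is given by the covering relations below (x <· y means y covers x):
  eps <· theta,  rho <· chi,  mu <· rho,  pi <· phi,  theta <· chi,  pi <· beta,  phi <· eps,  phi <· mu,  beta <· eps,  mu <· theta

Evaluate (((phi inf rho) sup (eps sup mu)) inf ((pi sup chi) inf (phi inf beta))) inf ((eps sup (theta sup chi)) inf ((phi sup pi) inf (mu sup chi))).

phi ∧ rho = phi
eps ∨ mu = theta
phi ∨ theta = theta
pi ∨ chi = chi
phi ∧ beta = pi
chi ∧ pi = pi
theta ∧ pi = pi
theta ∨ chi = chi
eps ∨ chi = chi
phi ∨ pi = phi
mu ∨ chi = chi
phi ∧ chi = phi
chi ∧ phi = phi
pi ∧ phi = pi

pi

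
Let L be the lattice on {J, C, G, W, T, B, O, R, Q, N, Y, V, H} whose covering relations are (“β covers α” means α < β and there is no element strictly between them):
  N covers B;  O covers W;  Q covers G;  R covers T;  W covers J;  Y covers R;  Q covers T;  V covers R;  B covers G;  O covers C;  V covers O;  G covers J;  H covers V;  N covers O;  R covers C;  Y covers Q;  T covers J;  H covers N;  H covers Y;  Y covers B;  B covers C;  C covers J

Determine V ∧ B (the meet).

Common lower bounds of {V, B}: C, J.
The greatest among these is C.

C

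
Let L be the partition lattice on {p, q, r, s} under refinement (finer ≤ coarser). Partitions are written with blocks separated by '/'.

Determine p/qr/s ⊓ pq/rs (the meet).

The meet (common refinement) of p/qr/s and pq/rs intersects blocks pairwise, giving p/q/r/s.

p/q/r/s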